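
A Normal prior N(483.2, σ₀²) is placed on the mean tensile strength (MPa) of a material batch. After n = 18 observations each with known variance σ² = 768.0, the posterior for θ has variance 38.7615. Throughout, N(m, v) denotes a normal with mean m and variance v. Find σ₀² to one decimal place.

σ₀² = 423.5

Posterior precision equals prior precision plus data precision: 1/σ_n² = 1/σ₀² + n/σ².
So 1/σ₀² = 1/38.7615 − 18/768.0 = 0.025799 − 0.023438 = 0.002361.
Hence σ₀² = 1/0.002361 ≈ 423.5.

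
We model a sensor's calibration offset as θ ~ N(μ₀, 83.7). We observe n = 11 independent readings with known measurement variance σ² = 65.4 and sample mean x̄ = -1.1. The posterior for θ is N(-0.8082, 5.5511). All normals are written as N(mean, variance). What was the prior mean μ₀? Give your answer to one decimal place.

With known observation variance, the Normal–Normal posterior has precision τ_n = τ₀ + n/σ² and mean μ_n = (τ₀μ₀ + (n/σ²)x̄)/τ_n.
Here τ₀ = 1/83.7 = 0.011947 and τ_data = 11/65.4 = 0.168196, so τ_n = 0.180143.
Rearranging for μ₀: μ₀ = (μ_n·τ_n − τ_data·x̄)/τ₀ = (-0.8082·0.180143 − 0.168196·-1.1) / 0.011947 = 0.039424/0.011947 ≈ 3.3.

μ₀ = 3.3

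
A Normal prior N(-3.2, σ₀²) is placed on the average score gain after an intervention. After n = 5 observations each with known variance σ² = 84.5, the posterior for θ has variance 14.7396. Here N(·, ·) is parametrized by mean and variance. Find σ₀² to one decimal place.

Posterior precision equals prior precision plus data precision: 1/σ_n² = 1/σ₀² + n/σ².
So 1/σ₀² = 1/14.7396 − 5/84.5 = 0.067844 − 0.059172 = 0.008672.
Hence σ₀² = 1/0.008672 ≈ 115.3.

σ₀² = 115.3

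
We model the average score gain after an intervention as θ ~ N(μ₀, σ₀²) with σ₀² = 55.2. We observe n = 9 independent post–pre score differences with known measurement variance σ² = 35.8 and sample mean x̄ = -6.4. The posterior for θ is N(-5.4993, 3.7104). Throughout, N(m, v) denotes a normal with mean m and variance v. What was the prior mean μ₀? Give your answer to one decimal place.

With known observation variance, the Normal–Normal posterior has precision τ_n = τ₀ + n/σ² and mean μ_n = (τ₀μ₀ + (n/σ²)x̄)/τ_n.
Here τ₀ = 1/55.2 = 0.018116 and τ_data = 9/35.8 = 0.251397, so τ_n = 0.269513.
Rearranging for μ₀: μ₀ = (μ_n·τ_n − τ_data·x̄)/τ₀ = (-5.4993·0.269513 − 0.251397·-6.4) / 0.018116 = 0.126808/0.018116 ≈ 7.0.

μ₀ = 7.0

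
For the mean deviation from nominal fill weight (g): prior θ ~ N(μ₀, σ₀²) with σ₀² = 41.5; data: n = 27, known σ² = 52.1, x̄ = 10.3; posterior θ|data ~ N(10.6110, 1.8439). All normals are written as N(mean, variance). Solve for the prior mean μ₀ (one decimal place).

With known observation variance, the Normal–Normal posterior has precision τ_n = τ₀ + n/σ² and mean μ_n = (τ₀μ₀ + (n/σ²)x̄)/τ_n.
Here τ₀ = 1/41.5 = 0.024096 and τ_data = 27/52.1 = 0.518234, so τ_n = 0.542330.
Rearranging for μ₀: μ₀ = (μ_n·τ_n − τ_data·x̄)/τ₀ = (10.6110·0.542330 − 0.518234·10.3) / 0.024096 = 0.416853/0.024096 ≈ 17.3.

μ₀ = 17.3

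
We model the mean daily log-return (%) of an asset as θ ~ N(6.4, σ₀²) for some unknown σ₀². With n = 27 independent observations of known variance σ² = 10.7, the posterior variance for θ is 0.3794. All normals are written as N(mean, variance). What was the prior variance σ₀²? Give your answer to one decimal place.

Posterior precision equals prior precision plus data precision: 1/σ_n² = 1/σ₀² + n/σ².
So 1/σ₀² = 1/0.3794 − 27/10.7 = 2.635741 − 2.523364 = 0.112377.
Hence σ₀² = 1/0.112377 ≈ 8.9.

σ₀² = 8.9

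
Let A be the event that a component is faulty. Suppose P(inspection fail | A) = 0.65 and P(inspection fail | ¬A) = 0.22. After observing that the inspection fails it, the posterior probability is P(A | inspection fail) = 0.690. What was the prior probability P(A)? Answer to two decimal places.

P(A) = 0.43

Bayes' rule in odds form gives O(A|E) = O(A)·[P(E|A)/P(E|¬A)], hence O(A) = O(A|E)/LR.
Posterior odds = 0.690/(1−0.690) = 2.2258. LR = 0.65/0.22 = 2.9545.
Prior odds = 2.2258/2.9545 = 0.7534, so P(A) = 0.7534/(1+0.7534) ≈ 0.43.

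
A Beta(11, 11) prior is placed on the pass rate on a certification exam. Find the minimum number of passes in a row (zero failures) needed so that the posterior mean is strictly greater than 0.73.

k = 19

After k passes and 0 failures the posterior is Beta(11+k, 11), with mean (11+k)/(11+11+k).
Set (11+k)/(22+k) > 0.73 and solve: k > (0.73·22 − 11)/(1 − 0.73) = 18.741.
The smallest integer exceeding 18.741 is 19.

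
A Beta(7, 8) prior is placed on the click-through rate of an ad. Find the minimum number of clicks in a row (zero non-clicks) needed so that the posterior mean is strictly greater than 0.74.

After k clicks and 0 non-clicks the posterior is Beta(7+k, 8), with mean (7+k)/(7+8+k).
Set (7+k)/(15+k) > 0.74 and solve: k > (0.74·15 − 7)/(1 − 0.74) = 15.769.
The smallest integer exceeding 15.769 is 16.

k = 16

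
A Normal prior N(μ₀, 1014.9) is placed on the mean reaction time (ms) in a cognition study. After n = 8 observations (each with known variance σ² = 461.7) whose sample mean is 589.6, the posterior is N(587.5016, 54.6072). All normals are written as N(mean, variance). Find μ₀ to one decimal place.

μ₀ = 550.6

With known observation variance, the Normal–Normal posterior has precision τ_n = τ₀ + n/σ² and mean μ_n = (τ₀μ₀ + (n/σ²)x̄)/τ_n.
Here τ₀ = 1/1014.9 = 0.000985 and τ_data = 8/461.7 = 0.017327, so τ_n = 0.018312.
Rearranging for μ₀: μ₀ = (μ_n·τ_n − τ_data·x̄)/τ₀ = (587.5016·0.018312 − 0.017327·589.6) / 0.000985 = 0.542330/0.000985 ≈ 550.6.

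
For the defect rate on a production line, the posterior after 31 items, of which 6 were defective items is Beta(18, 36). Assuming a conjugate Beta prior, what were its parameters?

Under Beta–binomial conjugacy the posterior parameters are (α+s, β+f).
Subtract the data counts: 18−6=12, 36−25=11.

Beta(12, 11)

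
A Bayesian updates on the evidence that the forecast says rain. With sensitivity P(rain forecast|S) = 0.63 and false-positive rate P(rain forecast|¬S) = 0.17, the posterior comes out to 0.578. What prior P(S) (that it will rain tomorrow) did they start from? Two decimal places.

Bayes' rule in odds form gives O(S|E) = O(S)·[P(E|S)/P(E|¬S)], hence O(S) = O(S|E)/LR.
Posterior odds = 0.578/(1−0.578) = 1.3697. LR = 0.63/0.17 = 3.7059.
Prior odds = 1.3697/3.7059 = 0.3696, so P(S) = 0.3696/(1+0.3696) ≈ 0.27.

P(S) = 0.27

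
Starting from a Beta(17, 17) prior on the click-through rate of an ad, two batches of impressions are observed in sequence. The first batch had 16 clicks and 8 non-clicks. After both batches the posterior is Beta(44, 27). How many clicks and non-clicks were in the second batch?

11 clicks and 2 non-clicks

Because Beta–binomial updating is additive in the counts, the combined data contributed (α_post−α_prior, β_post−β_prior) successes and failures.
Total across both batches: 44−17=27 clicks, 27−17=10 non-clicks.
Subtract the first batch: 27−16=11 clicks and 10−8=2 non-clicks.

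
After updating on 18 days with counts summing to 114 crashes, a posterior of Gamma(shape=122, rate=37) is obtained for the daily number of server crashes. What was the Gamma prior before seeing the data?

Gamma–Poisson conjugacy: posterior shape = α + Σxᵢ, posterior rate = β + n.
So α = 122 − 114 = 8 and β = 37 − 18 = 19.

Gamma(shape=8, rate=19)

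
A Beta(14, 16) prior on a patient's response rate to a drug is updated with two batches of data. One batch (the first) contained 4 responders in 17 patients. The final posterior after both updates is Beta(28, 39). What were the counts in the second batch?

10 responders and 10 non-responders

Sequential conjugate updates are equivalent to a single update on the pooled data, so total successes = posterior α − prior α and total failures = posterior β − prior β.
Total across both batches: 28−14=14 responders, 39−16=23 non-responders.
Subtract the first batch: 14−4=10 responders and 23−13=10 non-responders.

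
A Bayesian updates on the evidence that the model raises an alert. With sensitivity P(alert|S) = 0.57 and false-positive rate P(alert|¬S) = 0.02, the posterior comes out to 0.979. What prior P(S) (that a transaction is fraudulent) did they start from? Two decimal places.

P(S) = 0.62

Bayes' rule in odds form gives O(S|E) = O(S)·[P(E|S)/P(E|¬S)], hence O(S) = O(S|E)/LR.
Posterior odds = 0.979/(1−0.979) = 46.6190. LR = 0.57/0.02 = 28.5000.
Prior odds = 46.6190/28.5000 = 1.6358, so P(S) = 1.6358/(1+1.6358) ≈ 0.62.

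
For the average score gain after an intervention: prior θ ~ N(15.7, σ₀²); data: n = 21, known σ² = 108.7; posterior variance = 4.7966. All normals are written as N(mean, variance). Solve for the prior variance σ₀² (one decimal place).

Posterior precision equals prior precision plus data precision: 1/σ_n² = 1/σ₀² + n/σ².
So 1/σ₀² = 1/4.7966 − 21/108.7 = 0.208481 − 0.193192 = 0.015289.
Hence σ₀² = 1/0.015289 ≈ 65.4.

σ₀² = 65.4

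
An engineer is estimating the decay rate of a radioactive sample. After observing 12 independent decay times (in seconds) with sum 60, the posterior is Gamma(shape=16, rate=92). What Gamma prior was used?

Gamma(shape=4, rate=32)

For an exponential likelihood with a Gamma(α, β) prior on the rate, n observations with total T give posterior Gamma(α+n, β+T).
So α = 16 − 12 = 4 and β = 92 − 60 = 32.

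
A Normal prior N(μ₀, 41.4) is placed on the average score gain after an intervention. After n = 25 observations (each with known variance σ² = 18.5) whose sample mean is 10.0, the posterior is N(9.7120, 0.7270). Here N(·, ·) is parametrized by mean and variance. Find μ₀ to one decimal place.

μ₀ = -6.4

The posterior mean is a precision-weighted average: μ_n = (τ₀μ₀ + τ_data·x̄)/(τ₀+τ_data), with τ₀=1/σ₀² and τ_data=n/σ².
Here τ₀ = 1/41.4 = 0.024155 and τ_data = 25/18.5 = 1.351351, so τ_n = 1.375506.
Rearranging for μ₀: μ₀ = (μ_n·τ_n − τ_data·x̄)/τ₀ = (9.7120·1.375506 − 1.351351·10.0) / 0.024155 = -0.154596/0.024155 ≈ -6.4.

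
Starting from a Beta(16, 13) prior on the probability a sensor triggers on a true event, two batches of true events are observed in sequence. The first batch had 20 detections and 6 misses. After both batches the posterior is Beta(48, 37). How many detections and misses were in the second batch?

12 detections and 18 misses

Because Beta–binomial updating is additive in the counts, the combined data contributed (α_post−α_prior, β_post−β_prior) successes and failures.
Total across both batches: 48−16=32 detections, 37−13=24 misses.
Subtract the first batch: 32−20=12 detections and 24−6=18 misses.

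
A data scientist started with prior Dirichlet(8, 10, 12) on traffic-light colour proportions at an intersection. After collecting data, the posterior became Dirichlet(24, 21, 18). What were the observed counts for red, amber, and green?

counts (16, 11, 6)

For a Dirichlet(α) prior with multinomial counts c, the posterior is Dirichlet(α + c) componentwise.
Counts are posterior − prior componentwise: 24−8=16, 21−10=11, 18−12=6.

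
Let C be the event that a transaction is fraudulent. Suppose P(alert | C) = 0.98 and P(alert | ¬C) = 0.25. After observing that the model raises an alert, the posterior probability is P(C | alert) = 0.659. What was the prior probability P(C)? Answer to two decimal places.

In odds form, posterior odds = prior odds × likelihood ratio, so prior odds = posterior odds ÷ LR.
Posterior odds = 0.659/(1−0.659) = 1.9326. LR = 0.98/0.25 = 3.9200.
Prior odds = 1.9326/3.9200 = 0.4930, so P(C) = 0.4930/(1+0.4930) ≈ 0.33.

P(C) = 0.33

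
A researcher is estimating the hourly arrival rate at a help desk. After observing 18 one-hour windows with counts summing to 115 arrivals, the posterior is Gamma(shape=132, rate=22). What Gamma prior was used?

Gamma(shape=17, rate=4)

Gamma–Poisson conjugacy: posterior shape = α + Σxᵢ, posterior rate = β + n.
So α = 132 − 115 = 17 and β = 22 − 18 = 4.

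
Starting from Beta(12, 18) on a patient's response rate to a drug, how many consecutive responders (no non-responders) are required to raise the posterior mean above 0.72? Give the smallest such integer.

k = 35

After k responders and 0 non-responders the posterior is Beta(12+k, 18), with mean (12+k)/(12+18+k).
Set (12+k)/(30+k) > 0.72 and solve: k > (0.72·30 − 12)/(1 − 0.72) = 34.286.
The smallest integer exceeding 34.286 is 35, and checking k=35: (47)/(65) = 0.7231 > 0.72.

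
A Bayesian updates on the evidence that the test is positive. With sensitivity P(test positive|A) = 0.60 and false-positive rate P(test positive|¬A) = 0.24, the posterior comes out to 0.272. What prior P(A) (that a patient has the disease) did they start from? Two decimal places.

In odds form, posterior odds = prior odds × likelihood ratio, so prior odds = posterior odds ÷ LR.
Posterior odds = 0.272/(1−0.272) = 0.3736. LR = 0.60/0.24 = 2.5000.
Prior odds = 0.3736/2.5000 = 0.1494, so P(A) = 0.1494/(1+0.1494) ≈ 0.13.

P(A) = 0.13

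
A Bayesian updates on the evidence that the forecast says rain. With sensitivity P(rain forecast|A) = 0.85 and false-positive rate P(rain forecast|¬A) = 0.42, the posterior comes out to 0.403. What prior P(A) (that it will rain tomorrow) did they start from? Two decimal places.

In odds form, posterior odds = prior odds × likelihood ratio, so prior odds = posterior odds ÷ LR.
Posterior odds = 0.403/(1−0.403) = 0.6750. LR = 0.85/0.42 = 2.0238.
Prior odds = 0.6750/2.0238 = 0.3335, so P(A) = 0.3335/(1+0.3335) ≈ 0.25.

P(A) = 0.25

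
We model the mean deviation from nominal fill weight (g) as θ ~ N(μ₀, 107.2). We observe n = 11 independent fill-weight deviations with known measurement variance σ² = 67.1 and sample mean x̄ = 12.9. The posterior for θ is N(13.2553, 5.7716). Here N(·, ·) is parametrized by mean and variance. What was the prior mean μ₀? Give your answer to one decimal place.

μ₀ = 19.5

The posterior mean is a precision-weighted average: μ_n = (τ₀μ₀ + τ_data·x̄)/(τ₀+τ_data), with τ₀=1/σ₀² and τ_data=n/σ².
Here τ₀ = 1/107.2 = 0.009328 and τ_data = 11/67.1 = 0.163934, so τ_n = 0.173262.
Rearranging for μ₀: μ₀ = (μ_n·τ_n − τ_data·x̄)/τ₀ = (13.2553·0.173262 − 0.163934·12.9) / 0.009328 = 0.181891/0.009328 ≈ 19.5.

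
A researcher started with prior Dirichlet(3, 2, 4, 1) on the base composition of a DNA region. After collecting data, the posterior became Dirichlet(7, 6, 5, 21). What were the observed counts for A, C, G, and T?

For a Dirichlet(α) prior with multinomial counts c, the posterior is Dirichlet(α + c) componentwise.
Counts are posterior − prior componentwise: 7−3=4, 6−2=4, 5−4=1, 21−1=20.

counts (4, 4, 1, 20)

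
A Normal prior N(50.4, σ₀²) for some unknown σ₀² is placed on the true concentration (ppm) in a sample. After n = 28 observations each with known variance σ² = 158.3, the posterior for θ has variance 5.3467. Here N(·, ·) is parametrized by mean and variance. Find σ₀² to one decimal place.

Posterior precision equals prior precision plus data precision: 1/σ_n² = 1/σ₀² + n/σ².
So 1/σ₀² = 1/5.3467 − 28/158.3 = 0.187031 − 0.176879 = 0.010152.
Hence σ₀² = 1/0.010152 ≈ 98.5.

σ₀² = 98.5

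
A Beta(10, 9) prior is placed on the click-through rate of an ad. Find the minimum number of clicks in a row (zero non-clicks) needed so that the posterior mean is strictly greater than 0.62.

k = 5

After k clicks and 0 non-clicks the posterior is Beta(10+k, 9), with mean (10+k)/(10+9+k).
Set (10+k)/(19+k) > 0.62 and solve: k > (0.62·19 − 10)/(1 − 0.62) = 4.684.
The smallest integer exceeding 4.684 is 5, and checking k=5: (15)/(24) = 0.6250 > 0.62.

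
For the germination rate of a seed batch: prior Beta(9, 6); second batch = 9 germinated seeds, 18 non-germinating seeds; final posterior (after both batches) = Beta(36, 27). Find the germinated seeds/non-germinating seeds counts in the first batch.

18 germinated seeds and 3 non-germinating seeds

Sequential conjugate updates are equivalent to a single update on the pooled data, so total successes = posterior α − prior α and total failures = posterior β − prior β.
Total across both batches: 36−9=27 germinated seeds, 27−6=21 non-germinating seeds.
Subtract the second batch: 27−9=18 germinated seeds and 21−18=3 non-germinating seeds.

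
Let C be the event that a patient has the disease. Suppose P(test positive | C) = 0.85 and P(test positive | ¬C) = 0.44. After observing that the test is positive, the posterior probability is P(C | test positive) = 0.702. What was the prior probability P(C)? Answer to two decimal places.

P(C) = 0.55

In odds form, posterior odds = prior odds × likelihood ratio, so prior odds = posterior odds ÷ LR.
Posterior odds = 0.702/(1−0.702) = 2.3557. LR = 0.85/0.44 = 1.9318.
Prior odds = 2.3557/1.9318 = 1.2194, so P(C) = 1.2194/(1+1.2194) ≈ 0.55.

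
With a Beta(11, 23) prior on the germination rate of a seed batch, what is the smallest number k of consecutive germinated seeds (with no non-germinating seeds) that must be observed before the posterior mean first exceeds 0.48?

After k germinated seeds and 0 non-germinating seeds the posterior is Beta(11+k, 23), with mean (11+k)/(11+23+k).
Set (11+k)/(34+k) > 0.48 and solve: k > (0.48·34 − 11)/(1 − 0.48) = 10.231.
The smallest integer exceeding 10.231 is 11.

k = 11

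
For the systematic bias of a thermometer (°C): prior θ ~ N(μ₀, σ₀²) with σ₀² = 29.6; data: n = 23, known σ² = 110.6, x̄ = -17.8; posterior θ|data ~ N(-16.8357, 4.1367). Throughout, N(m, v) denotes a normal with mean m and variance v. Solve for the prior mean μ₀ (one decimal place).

μ₀ = -10.9

With known observation variance, the Normal–Normal posterior has precision τ_n = τ₀ + n/σ² and mean μ_n = (τ₀μ₀ + (n/σ²)x̄)/τ_n.
Here τ₀ = 1/29.6 = 0.033784 and τ_data = 23/110.6 = 0.207957, so τ_n = 0.241741.
Rearranging for μ₀: μ₀ = (μ_n·τ_n − τ_data·x̄)/τ₀ = (-16.8357·0.241741 − 0.207957·-17.8) / 0.033784 = -0.368244/0.033784 ≈ -10.9.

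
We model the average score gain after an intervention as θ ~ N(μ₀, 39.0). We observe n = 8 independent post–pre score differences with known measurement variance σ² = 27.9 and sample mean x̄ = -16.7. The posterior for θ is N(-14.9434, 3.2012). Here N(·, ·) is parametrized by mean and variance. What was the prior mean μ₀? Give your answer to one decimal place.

μ₀ = 4.7

The posterior mean is a precision-weighted average: μ_n = (τ₀μ₀ + τ_data·x̄)/(τ₀+τ_data), with τ₀=1/σ₀² and τ_data=n/σ².
Here τ₀ = 1/39.0 = 0.025641 and τ_data = 8/27.9 = 0.286738, so τ_n = 0.312379.
Rearranging for μ₀: μ₀ = (μ_n·τ_n − τ_data·x̄)/τ₀ = (-14.9434·0.312379 − 0.286738·-16.7) / 0.025641 = 0.120520/0.025641 ≈ 4.7.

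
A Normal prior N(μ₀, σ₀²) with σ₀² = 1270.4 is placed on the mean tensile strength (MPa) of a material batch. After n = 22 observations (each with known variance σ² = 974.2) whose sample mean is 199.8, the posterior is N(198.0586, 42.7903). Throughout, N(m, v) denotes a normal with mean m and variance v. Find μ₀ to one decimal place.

With known observation variance, the Normal–Normal posterior has precision τ_n = τ₀ + n/σ² and mean μ_n = (τ₀μ₀ + (n/σ²)x̄)/τ_n.
Here τ₀ = 1/1270.4 = 0.000787 and τ_data = 22/974.2 = 0.022583, so τ_n = 0.023370.
Rearranging for μ₀: μ₀ = (μ_n·τ_n − τ_data·x̄)/τ₀ = (198.0586·0.023370 − 0.022583·199.8) / 0.000787 = 0.116546/0.000787 ≈ 148.1.

μ₀ = 148.1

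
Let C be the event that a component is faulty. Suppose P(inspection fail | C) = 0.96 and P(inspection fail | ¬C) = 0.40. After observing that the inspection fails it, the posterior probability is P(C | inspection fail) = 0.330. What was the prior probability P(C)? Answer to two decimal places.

P(C) = 0.17

In odds form, posterior odds = prior odds × likelihood ratio, so prior odds = posterior odds ÷ LR.
Posterior odds = 0.330/(1−0.330) = 0.4925. LR = 0.96/0.40 = 2.4000.
Prior odds = 0.4925/2.4000 = 0.2052, so P(C) = 0.2052/(1+0.2052) ≈ 0.17.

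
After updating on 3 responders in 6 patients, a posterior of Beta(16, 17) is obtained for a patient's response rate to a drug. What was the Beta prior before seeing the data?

Beta(13, 14)

A Beta(a, b) prior with s successes and f failures in binomial data gives a Beta(a+s, b+f) posterior.
So a = 16 − 3 = 13 and b = 17 − 3 = 14.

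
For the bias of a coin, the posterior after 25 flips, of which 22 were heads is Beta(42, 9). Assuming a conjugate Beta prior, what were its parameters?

Beta(20, 6)

Under Beta–binomial conjugacy the posterior parameters are (α+s, β+f).
Subtract the data counts: 42−22=20, 9−3=6.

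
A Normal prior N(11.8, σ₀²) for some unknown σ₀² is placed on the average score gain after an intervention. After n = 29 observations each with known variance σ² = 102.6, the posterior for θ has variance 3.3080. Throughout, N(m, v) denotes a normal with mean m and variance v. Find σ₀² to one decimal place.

σ₀² = 50.9

For the Normal–Normal model with known σ², precisions add: τ_n = τ₀ + n/σ².
So 1/σ₀² = 1/3.3080 − 29/102.6 = 0.302297 − 0.282651 = 0.019646.
Hence σ₀² = 1/0.019646 ≈ 50.9.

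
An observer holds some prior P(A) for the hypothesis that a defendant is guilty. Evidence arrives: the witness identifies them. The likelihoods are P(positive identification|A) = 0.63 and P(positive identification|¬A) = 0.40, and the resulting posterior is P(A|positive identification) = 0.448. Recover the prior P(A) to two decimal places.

P(A) = 0.34

In odds form, posterior odds = prior odds × likelihood ratio, so prior odds = posterior odds ÷ LR.
Posterior odds = 0.448/(1−0.448) = 0.8116. LR = 0.63/0.40 = 1.5750.
Prior odds = 0.8116/1.5750 = 0.5153, so P(A) = 0.5153/(1+0.5153) ≈ 0.34.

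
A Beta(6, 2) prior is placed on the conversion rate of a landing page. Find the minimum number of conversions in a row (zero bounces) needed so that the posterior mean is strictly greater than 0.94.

After k conversions and 0 bounces the posterior is Beta(6+k, 2), with mean (6+k)/(6+2+k).
Set (6+k)/(8+k) > 0.94 and solve: k > (0.94·8 − 6)/(1 − 0.94) = 25.333.
The smallest integer exceeding 25.333 is 26, and checking k=26: (32)/(34) = 0.9412 > 0.94.

k = 26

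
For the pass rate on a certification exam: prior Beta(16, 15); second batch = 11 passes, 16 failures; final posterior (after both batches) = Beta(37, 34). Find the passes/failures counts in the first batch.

Sequential conjugate updates are equivalent to a single update on the pooled data, so total successes = posterior α − prior α and total failures = posterior β − prior β.
Total across both batches: 37−16=21 passes, 34−15=19 failures.
Subtract the second batch: 21−11=10 passes and 19−16=3 failures.

10 passes and 3 failures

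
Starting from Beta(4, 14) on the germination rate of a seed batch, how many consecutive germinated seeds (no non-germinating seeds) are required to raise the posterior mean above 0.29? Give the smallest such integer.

k = 2

After k germinated seeds and 0 non-germinating seeds the posterior is Beta(4+k, 14), with mean (4+k)/(4+14+k).
Set (4+k)/(18+k) > 0.29 and solve: k > (0.29·18 − 4)/(1 − 0.29) = 1.718.
The smallest integer exceeding 1.718 is 2.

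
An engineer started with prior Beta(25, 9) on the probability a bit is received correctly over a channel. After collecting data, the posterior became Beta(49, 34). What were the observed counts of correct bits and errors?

Under Beta–binomial conjugacy the posterior parameters are (α+s, β+f).
Match parameters: s=49−25=24, f=34−9=25.

24 correct bits and 25 errors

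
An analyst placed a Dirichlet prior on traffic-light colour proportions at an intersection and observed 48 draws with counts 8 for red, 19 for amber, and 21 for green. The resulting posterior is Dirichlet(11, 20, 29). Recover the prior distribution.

Dirichlet(3, 1, 8)

For a Dirichlet(α) prior with multinomial counts c, the posterior is Dirichlet(α + c) componentwise.
Subtract each count from the matching posterior parameter: 11−8=3, 20−19=1, 29−21=8.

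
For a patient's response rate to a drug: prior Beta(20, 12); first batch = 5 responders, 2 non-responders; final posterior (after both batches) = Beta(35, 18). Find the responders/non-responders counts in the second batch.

Sequential conjugate updates are equivalent to a single update on the pooled data, so total successes = posterior α − prior α and total failures = posterior β − prior β.
Total across both batches: 35−20=15 responders, 18−12=6 non-responders.
Subtract the first batch: 15−5=10 responders and 6−2=4 non-responders.

10 responders and 4 non-responders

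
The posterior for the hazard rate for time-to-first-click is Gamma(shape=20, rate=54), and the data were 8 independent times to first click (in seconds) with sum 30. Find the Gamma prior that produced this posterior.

Gamma–exponential conjugacy: posterior shape = α + n, posterior rate = β + Σtᵢ.
So α = 20 − 8 = 12 and β = 54 − 30 = 24.

Gamma(shape=12, rate=24)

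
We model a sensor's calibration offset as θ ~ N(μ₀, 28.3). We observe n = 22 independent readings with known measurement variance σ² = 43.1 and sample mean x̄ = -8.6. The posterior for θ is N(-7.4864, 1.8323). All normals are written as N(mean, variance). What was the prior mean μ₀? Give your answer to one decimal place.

With known observation variance, the Normal–Normal posterior has precision τ_n = τ₀ + n/σ² and mean μ_n = (τ₀μ₀ + (n/σ²)x̄)/τ_n.
Here τ₀ = 1/28.3 = 0.035336 and τ_data = 22/43.1 = 0.510441, so τ_n = 0.545777.
Rearranging for μ₀: μ₀ = (μ_n·τ_n − τ_data·x̄)/τ₀ = (-7.4864·0.545777 − 0.510441·-8.6) / 0.035336 = 0.303888/0.035336 ≈ 8.6.

μ₀ = 8.6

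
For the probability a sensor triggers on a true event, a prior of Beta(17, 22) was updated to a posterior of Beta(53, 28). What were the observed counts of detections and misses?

Under Beta–binomial conjugacy the posterior parameters are (α+s, β+f).
Match parameters: s=53−17=36, f=28−22=6.

36 detections and 6 misses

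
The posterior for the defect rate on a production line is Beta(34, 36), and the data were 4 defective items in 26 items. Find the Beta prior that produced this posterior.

Beta is conjugate to the binomial likelihood: posterior = Beta(a+s, b+f).
So a = 34 − 4 = 30 and b = 36 − 22 = 14.

Beta(30, 14)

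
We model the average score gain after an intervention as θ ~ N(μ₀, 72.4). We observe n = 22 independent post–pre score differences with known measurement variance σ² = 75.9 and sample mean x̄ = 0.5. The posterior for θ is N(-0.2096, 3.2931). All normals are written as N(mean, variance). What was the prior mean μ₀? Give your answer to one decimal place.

μ₀ = -15.1

With known observation variance, the Normal–Normal posterior has precision τ_n = τ₀ + n/σ² and mean μ_n = (τ₀μ₀ + (n/σ²)x̄)/τ_n.
Here τ₀ = 1/72.4 = 0.013812 and τ_data = 22/75.9 = 0.289855, so τ_n = 0.303667.
Rearranging for μ₀: μ₀ = (μ_n·τ_n − τ_data·x̄)/τ₀ = (-0.2096·0.303667 − 0.289855·0.5) / 0.013812 = -0.208576/0.013812 ≈ -15.1.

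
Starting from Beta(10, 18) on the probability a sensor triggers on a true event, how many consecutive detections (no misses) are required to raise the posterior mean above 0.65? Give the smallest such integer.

k = 24

After k detections and 0 misses the posterior is Beta(10+k, 18), with mean (10+k)/(10+18+k).
Set (10+k)/(28+k) > 0.65 and solve: k > (0.65·28 − 10)/(1 − 0.65) = 23.429.
The smallest integer exceeding 23.429 is 24, and checking k=24: (34)/(52) = 0.6538 > 0.65.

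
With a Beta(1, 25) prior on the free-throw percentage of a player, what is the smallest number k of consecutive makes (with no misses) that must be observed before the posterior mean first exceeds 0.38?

After k makes and 0 misses the posterior is Beta(1+k, 25), with mean (1+k)/(1+25+k).
Set (1+k)/(26+k) > 0.38 and solve: k > (0.38·26 − 1)/(1 − 0.38) = 14.323.
The smallest integer exceeding 14.323 is 15.

k = 15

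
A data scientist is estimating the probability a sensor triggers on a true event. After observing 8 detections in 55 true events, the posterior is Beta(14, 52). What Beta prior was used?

Under Beta–binomial conjugacy the posterior parameters are (a+s, b+f).
So a = 14 − 8 = 6 and b = 52 − 47 = 5.

Beta(6, 5)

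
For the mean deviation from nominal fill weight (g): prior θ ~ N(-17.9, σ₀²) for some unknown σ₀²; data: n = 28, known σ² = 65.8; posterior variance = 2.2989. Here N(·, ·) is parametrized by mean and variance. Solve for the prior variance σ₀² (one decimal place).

Posterior precision equals prior precision plus data precision: 1/σ_n² = 1/σ₀² + n/σ².
So 1/σ₀² = 1/2.2989 − 28/65.8 = 0.434991 − 0.425532 = 0.009459.
Hence σ₀² = 1/0.009459 ≈ 105.7.

σ₀² = 105.7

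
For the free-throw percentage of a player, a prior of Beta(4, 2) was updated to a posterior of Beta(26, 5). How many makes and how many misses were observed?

22 makes and 3 misses

A Beta(α, β) prior with s successes and f failures in binomial data gives a Beta(α+s, β+f) posterior.
So s = 26 − 4 = 22 and f = 5 − 2 = 3.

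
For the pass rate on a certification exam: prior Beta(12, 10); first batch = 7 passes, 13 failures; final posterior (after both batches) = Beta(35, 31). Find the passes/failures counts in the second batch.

Sequential conjugate updates are equivalent to a single update on the pooled data, so total successes = posterior α − prior α and total failures = posterior β − prior β.
Total across both batches: 35−12=23 passes, 31−10=21 failures.
Subtract the first batch: 23−7=16 passes and 21−13=8 failures.

16 passes and 8 failures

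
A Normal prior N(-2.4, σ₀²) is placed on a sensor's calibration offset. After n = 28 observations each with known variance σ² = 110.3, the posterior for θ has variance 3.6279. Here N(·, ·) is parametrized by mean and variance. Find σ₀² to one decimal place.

Posterior precision equals prior precision plus data precision: 1/σ_n² = 1/σ₀² + n/σ².
So 1/σ₀² = 1/3.6279 − 28/110.3 = 0.275642 − 0.253853 = 0.021789.
Hence σ₀² = 1/0.021789 ≈ 45.9.

σ₀² = 45.9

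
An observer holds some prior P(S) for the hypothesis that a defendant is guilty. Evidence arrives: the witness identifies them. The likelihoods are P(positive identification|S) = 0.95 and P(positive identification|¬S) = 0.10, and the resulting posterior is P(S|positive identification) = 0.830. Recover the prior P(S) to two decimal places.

In odds form, posterior odds = prior odds × likelihood ratio, so prior odds = posterior odds ÷ LR.
Posterior odds = 0.830/(1−0.830) = 4.8824. LR = 0.95/0.10 = 9.5000.
Prior odds = 4.8824/9.5000 = 0.5139, so P(S) = 0.5139/(1+0.5139) ≈ 0.34.

P(S) = 0.34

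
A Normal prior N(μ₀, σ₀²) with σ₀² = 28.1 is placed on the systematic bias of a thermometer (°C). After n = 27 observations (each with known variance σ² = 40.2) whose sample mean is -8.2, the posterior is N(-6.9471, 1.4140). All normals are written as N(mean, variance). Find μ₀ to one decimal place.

The posterior mean is a precision-weighted average: μ_n = (τ₀μ₀ + τ_data·x̄)/(τ₀+τ_data), with τ₀=1/σ₀² and τ_data=n/σ².
Here τ₀ = 1/28.1 = 0.035587 and τ_data = 27/40.2 = 0.671642, so τ_n = 0.707229.
Rearranging for μ₀: μ₀ = (μ_n·τ_n − τ_data·x̄)/τ₀ = (-6.9471·0.707229 − 0.671642·-8.2) / 0.035587 = 0.594274/0.035587 ≈ 16.7.

μ₀ = 16.7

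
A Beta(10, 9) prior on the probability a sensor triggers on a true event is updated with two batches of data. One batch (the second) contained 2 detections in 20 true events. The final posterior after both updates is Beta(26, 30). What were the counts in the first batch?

Because Beta–binomial updating is additive in the counts, the combined data contributed (α_post−α_prior, β_post−β_prior) successes and failures.
Total across both batches: 26−10=16 detections, 30−9=21 misses.
Subtract the second batch: 16−2=14 detections and 21−18=3 misses.

14 detections and 3 misses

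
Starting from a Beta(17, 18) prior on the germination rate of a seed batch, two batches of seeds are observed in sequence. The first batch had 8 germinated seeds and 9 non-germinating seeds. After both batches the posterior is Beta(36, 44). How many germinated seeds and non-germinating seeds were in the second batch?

11 germinated seeds and 17 non-germinating seeds

Sequential conjugate updates are equivalent to a single update on the pooled data, so total successes = posterior α − prior α and total failures = posterior β − prior β.
Total across both batches: 36−17=19 germinated seeds, 44−18=26 non-germinating seeds.
Subtract the first batch: 19−8=11 germinated seeds and 26−9=17 non-germinating seeds.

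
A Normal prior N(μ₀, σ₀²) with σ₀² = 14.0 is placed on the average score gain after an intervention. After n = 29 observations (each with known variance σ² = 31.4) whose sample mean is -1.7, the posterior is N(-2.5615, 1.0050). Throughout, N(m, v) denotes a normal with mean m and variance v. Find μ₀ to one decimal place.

With known observation variance, the Normal–Normal posterior has precision τ_n = τ₀ + n/σ² and mean μ_n = (τ₀μ₀ + (n/σ²)x̄)/τ_n.
Here τ₀ = 1/14.0 = 0.071429 and τ_data = 29/31.4 = 0.923567, so τ_n = 0.994996.
Rearranging for μ₀: μ₀ = (μ_n·τ_n − τ_data·x̄)/τ₀ = (-2.5615·0.994996 − 0.923567·-1.7) / 0.071429 = -0.978618/0.071429 ≈ -13.7.

μ₀ = -13.7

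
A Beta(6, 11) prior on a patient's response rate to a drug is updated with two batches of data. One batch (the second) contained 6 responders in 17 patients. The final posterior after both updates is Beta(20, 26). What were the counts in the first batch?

Because Beta–binomial updating is additive in the counts, the combined data contributed (α_post−α_prior, β_post−β_prior) successes and failures.
Total across both batches: 20−6=14 responders, 26−11=15 non-responders.
Subtract the second batch: 14−6=8 responders and 15−11=4 non-responders.

8 responders and 4 non-responders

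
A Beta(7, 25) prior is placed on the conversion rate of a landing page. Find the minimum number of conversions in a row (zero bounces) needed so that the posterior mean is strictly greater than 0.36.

After k conversions and 0 bounces the posterior is Beta(7+k, 25), with mean (7+k)/(7+25+k).
Set (7+k)/(32+k) > 0.36 and solve: k > (0.36·32 − 7)/(1 − 0.36) = 7.062.
The smallest integer exceeding 7.062 is 8.

k = 8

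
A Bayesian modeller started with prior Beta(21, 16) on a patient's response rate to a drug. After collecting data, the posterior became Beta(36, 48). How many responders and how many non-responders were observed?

15 responders and 32 non-responders

Under Beta–binomial conjugacy the posterior parameters are (α+s, β+f).
Match parameters: s=36−21=15, f=48−16=32.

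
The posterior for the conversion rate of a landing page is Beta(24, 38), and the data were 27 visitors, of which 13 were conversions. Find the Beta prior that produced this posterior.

A Beta(a, b) prior with s successes and f failures in binomial data gives a Beta(a+s, b+f) posterior.
Subtract the data counts: 24−13=11, 38−14=24.

Beta(11, 24)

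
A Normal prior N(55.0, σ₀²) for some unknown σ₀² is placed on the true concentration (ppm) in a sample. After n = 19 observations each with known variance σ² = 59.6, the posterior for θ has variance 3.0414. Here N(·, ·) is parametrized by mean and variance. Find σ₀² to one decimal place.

For the Normal–Normal model with known σ², precisions add: τ_n = τ₀ + n/σ².
So 1/σ₀² = 1/3.0414 − 19/59.6 = 0.328796 − 0.318792 = 0.010004.
Hence σ₀² = 1/0.010004 ≈ 100.0.

σ₀² = 100.0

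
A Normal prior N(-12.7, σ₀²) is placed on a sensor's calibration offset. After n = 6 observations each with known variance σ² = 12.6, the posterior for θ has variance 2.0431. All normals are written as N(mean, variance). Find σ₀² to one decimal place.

For the Normal–Normal model with known σ², precisions add: τ_n = τ₀ + n/σ².
So 1/σ₀² = 1/2.0431 − 6/12.6 = 0.489452 − 0.476190 = 0.013262.
Hence σ₀² = 1/0.013262 ≈ 75.4.

σ₀² = 75.4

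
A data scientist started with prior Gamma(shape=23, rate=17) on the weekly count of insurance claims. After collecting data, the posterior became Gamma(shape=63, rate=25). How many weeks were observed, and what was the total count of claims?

n = 8 weeks with total 40 claims

Gamma–Poisson conjugacy: posterior shape = α + Σxᵢ, posterior rate = β + n.
Matching: Σxᵢ = 63 − 23 = 40 and n = 25 − 17 = 8.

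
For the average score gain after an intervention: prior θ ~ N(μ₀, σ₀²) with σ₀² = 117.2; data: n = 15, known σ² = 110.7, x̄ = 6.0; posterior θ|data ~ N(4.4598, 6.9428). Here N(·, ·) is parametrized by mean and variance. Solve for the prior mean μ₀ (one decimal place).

μ₀ = -20.0

With known observation variance, the Normal–Normal posterior has precision τ_n = τ₀ + n/σ² and mean μ_n = (τ₀μ₀ + (n/σ²)x̄)/τ_n.
Here τ₀ = 1/117.2 = 0.008532 and τ_data = 15/110.7 = 0.135501, so τ_n = 0.144033.
Rearranging for μ₀: μ₀ = (μ_n·τ_n − τ_data·x̄)/τ₀ = (4.4598·0.144033 − 0.135501·6.0) / 0.008532 = -0.170648/0.008532 ≈ -20.0.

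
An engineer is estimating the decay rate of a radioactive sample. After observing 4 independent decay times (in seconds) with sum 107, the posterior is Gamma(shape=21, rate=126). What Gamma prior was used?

Gamma–exponential conjugacy: posterior shape = α + n, posterior rate = β + Σtᵢ.
So α = 21 − 4 = 17 and β = 126 − 107 = 19.

Gamma(shape=17, rate=19)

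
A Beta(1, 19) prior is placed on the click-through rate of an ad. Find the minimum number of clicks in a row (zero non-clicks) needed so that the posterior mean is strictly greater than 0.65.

After k clicks and 0 non-clicks the posterior is Beta(1+k, 19), with mean (1+k)/(1+19+k).
Set (1+k)/(20+k) > 0.65 and solve: k > (0.65·20 − 1)/(1 − 0.65) = 34.286.
The smallest integer exceeding 34.286 is 35.

k = 35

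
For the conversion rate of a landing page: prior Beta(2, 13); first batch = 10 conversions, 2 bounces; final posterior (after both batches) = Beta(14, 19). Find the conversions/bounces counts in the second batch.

2 conversions and 4 bounces

Sequential conjugate updates are equivalent to a single update on the pooled data, so total successes = posterior α − prior α and total failures = posterior β − prior β.
Total across both batches: 14−2=12 conversions, 19−13=6 bounces.
Subtract the first batch: 12−10=2 conversions and 6−2=4 bounces.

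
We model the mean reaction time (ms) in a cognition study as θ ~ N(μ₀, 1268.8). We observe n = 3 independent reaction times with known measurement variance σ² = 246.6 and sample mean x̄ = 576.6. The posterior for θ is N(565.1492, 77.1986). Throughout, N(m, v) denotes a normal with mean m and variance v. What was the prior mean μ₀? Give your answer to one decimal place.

The posterior mean is a precision-weighted average: μ_n = (τ₀μ₀ + τ_data·x̄)/(τ₀+τ_data), with τ₀=1/σ₀² and τ_data=n/σ².
Here τ₀ = 1/1268.8 = 0.000788 and τ_data = 3/246.6 = 0.012165, so τ_n = 0.012953.
Rearranging for μ₀: μ₀ = (μ_n·τ_n − τ_data·x̄)/τ₀ = (565.1492·0.012953 − 0.012165·576.6) / 0.000788 = 0.306039/0.000788 ≈ 388.4.

μ₀ = 388.4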